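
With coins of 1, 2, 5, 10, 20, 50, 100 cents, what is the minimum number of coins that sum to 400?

Use the largest denomination that fits, subtract, and repeat.
400 = 4×100
Total coins = 4 = 4

4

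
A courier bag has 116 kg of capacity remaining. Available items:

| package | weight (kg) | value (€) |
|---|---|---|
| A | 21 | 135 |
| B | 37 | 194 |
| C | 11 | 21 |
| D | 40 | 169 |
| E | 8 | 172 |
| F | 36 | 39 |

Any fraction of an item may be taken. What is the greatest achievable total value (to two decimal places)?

689.09

Ratios (sorted): E 21.50, A 6.43, B 5.24, D 4.22, C 1.91, F 1.08
take E (8 @ 172); take A (21 @ 135); take B (37 @ 194); take D (40 @ 169); take 10/11 of C → 19.09. Capacity used 116/116.
Total value = 689.09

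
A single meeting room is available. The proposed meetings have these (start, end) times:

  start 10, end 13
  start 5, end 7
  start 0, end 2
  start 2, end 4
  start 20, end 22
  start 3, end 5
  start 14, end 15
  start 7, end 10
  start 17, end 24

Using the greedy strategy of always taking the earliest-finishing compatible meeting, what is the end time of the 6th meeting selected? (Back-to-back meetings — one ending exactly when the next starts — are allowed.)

Greedy by earliest finish: after sorting by end time, pick each interval compatible with the last pick.
By end time: (0,2), (2,4), (3,5), (5,7), (7,10), (10,13), (14,15), (20,22), (17,24).
Pick (0,2); next start ≥ 2 → (2,4); next start ≥ 4 → (5,7); next start ≥ 7 → (7,10); next start ≥ 10 → (10,13); next start ≥ 13 → (14,15); next start ≥ 15 → (20,22).
Selected: (0,2) (2,4) (5,7) (7,10) (10,13) (14,15) (20,22)

15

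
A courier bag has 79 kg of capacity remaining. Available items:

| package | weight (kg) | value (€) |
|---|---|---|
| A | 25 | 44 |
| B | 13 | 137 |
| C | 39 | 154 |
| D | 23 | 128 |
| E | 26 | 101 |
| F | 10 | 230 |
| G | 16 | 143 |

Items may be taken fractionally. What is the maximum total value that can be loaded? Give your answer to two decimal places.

Order: F (230/10=23.00) > B (137/13=10.54) > G (143/16=8.94) > D (128/23=5.57) > C (154/39=3.95) > E (101/26=3.88) > A (44/25=1.76)
Fill: take F (10 @ 230) → take B (13 @ 137) → take G (16 @ 143) → take D (23 @ 128) → take 17/39 of C → 67.13; 79/79 used.
Total value = 705.13

705.13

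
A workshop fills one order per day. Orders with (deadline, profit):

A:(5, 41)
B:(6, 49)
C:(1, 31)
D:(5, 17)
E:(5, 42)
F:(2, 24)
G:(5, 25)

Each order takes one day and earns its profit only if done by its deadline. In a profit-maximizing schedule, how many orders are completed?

Sort by profit descending; place each in the latest free slot ≤ its deadline.
By profit: B(d6,49), E(d5,42), A(d5,41), C(d1,31), G(d5,25), F(d2,24), D(d5,17)
B→slot 6; E→slot 5; A→slot 4; C→slot 1; G→slot 3; F→slot 2; D skipped.
6 of 7 scheduled.

6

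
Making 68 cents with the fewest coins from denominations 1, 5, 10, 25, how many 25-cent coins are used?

68 − 2×25→18 − 1×10→8 − 1×5→3 − 3×1→0
Count of 25: 2

2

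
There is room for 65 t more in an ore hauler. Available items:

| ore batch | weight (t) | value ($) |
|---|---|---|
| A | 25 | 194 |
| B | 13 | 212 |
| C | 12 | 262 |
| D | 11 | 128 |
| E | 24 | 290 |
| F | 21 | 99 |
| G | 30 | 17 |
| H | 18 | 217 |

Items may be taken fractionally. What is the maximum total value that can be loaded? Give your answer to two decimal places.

Greedy by value/weight ratio, highest first.
Ratios (sorted): C 21.83, B 16.31, E 12.08, H 12.06, D 11.64, A 7.76, F 4.71, G 0.57
take C (12 @ 262); take B (13 @ 212); take E (24 @ 290); take 16/18 of H → 192.89. Capacity used 65/65.
Total value = 956.89

956.89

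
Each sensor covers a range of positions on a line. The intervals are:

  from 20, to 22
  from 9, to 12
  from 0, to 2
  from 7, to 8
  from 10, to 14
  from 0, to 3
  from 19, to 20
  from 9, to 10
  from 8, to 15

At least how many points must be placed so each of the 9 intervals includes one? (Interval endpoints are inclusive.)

4

Sort by right endpoint; whenever an interval is uncovered, place a point at its right end.
By right end: [0,2]  [0,3]  [7,8]  [9,10]  [9,12]  [10,14]  [8,15]  [19,20]  [20,22]
[0,2] uncovered → point at 2; [7,8] uncovered → point at 8; [9,10] uncovered → point at 10; [19,20] uncovered → point at 20.
Points: 2, 8, 10, 20 (4 total).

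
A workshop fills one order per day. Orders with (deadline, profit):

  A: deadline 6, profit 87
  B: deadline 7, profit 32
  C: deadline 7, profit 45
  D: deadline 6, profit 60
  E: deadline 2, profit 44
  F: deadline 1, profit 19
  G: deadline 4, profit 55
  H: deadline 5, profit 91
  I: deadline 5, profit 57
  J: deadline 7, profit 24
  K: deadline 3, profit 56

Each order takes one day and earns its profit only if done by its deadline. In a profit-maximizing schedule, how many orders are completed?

Sort by profit descending; place each in the latest free slot ≤ its deadline.
Profit order: H=91 A=87 D=60 I=57 K=56 G=55 C=45 E=44 B=32 J=24 F=19
Assign: H→slot 5, A→slot 6, D→slot 4, I→slot 3, K→slot 2, G→slot 1, C→slot 7, E skipped, B skipped, J skipped, F skipped.
Slots: [1:G] [2:K] [3:I] [4:D] [5:H] [6:A] [7:C]
7 of 11 scheduled.

7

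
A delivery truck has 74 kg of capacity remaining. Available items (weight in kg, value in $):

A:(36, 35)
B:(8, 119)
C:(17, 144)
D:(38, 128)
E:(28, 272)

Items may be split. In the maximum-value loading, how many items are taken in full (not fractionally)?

3

Order: B (119/8=14.88) > E (272/28=9.71) > C (144/17=8.47) > D (128/38=3.37) > A (35/36=0.97)
Fill: take B (8 @ 119) → take E (28 @ 272) → take C (17 @ 144) → take 21/38 of D → 70.74; 74/74 used.
3 item(s) taken whole; one partial (take 21/38 of D).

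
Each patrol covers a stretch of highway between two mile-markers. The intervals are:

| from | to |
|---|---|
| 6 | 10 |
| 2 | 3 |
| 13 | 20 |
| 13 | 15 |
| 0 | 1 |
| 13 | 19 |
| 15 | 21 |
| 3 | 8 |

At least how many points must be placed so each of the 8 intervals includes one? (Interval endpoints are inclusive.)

4

Process intervals by earliest right end; each time one isn't hit yet, stab at its right endpoint.
Sorted: [0,1] [2,3] [3,8] [6,10] [13,15] [13,19] [13,20] [15,21]
{[0,1]} hit by 1; {[2,3],[3,8]} hit by 3; {[6,10]} hit by 10; {[13,15],[13,19],[13,20],[15,21]} hit by 15.
Points: 1, 3, 10, 15 (4 total).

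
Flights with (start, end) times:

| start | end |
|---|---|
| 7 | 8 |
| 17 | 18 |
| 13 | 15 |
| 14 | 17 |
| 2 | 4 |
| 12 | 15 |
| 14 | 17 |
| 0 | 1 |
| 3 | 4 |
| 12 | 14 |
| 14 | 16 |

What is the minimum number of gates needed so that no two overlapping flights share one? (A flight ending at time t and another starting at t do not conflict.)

starts: [0, 2, 3, 7, 12, 12, 13, 14, 14, 14, 17]
ends:   [1, 4, 4, 8, 14, 15, 15, 16, 17, 17, 18]
s0→1 e1→0 s2→1 s3→2 e4→1 e4→0 s7→1 e8→0 s12→1 s12→2 s13→3 e14→2 s14→3 s14→4 s14→5  — peak 5.

5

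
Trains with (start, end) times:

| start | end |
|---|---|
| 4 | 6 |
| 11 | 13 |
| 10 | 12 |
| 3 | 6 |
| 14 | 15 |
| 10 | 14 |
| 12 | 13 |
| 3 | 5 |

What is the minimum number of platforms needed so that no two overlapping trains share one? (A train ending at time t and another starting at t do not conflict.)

3

Events (time:±→running): 3:+→1 3:+→2 4:+→3 … peak 3.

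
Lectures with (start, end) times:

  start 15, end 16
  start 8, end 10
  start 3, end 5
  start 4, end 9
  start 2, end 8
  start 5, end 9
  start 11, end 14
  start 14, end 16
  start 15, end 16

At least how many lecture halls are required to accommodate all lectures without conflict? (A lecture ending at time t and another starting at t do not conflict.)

The answer is the maximum number of intervals overlapping at any instant.
Events (time:±→running): 2:+→1 3:+→2 4:+→3 … peak 3.

3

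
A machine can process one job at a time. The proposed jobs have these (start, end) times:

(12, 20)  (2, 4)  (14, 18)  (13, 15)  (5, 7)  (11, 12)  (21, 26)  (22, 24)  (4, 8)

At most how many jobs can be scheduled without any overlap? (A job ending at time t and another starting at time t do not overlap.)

By end time: (2,4), (5,7), (4,8), (11,12), (13,15), (14,18), (12,20), (22,24), (21,26).
Pick (2,4); next start ≥ 4 → (5,7); next start ≥ 7 → (11,12); next start ≥ 12 → (13,15); next start ≥ 15 → (22,24).
Selected 5 jobs.

5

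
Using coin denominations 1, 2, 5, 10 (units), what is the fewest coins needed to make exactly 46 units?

Use the largest denomination that fits, subtract, and repeat.
46 − 4×10→6 − 1×5→1 − 1×1→0
Total coins = 4 + 1 + 1 = 6

6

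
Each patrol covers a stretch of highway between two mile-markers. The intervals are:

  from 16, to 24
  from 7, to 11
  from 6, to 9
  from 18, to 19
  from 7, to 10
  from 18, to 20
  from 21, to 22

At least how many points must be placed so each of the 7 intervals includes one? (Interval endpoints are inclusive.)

Process intervals by earliest right end; each time one isn't hit yet, stab at its right endpoint.
By right end: [6,9]  [7,10]  [7,11]  [18,19]  [18,20]  [21,22]  [16,24]
[6,9] uncovered → point at 9; [18,19] uncovered → point at 19; [21,22] uncovered → point at 22.
Points: 9, 19, 22 (3 total).

3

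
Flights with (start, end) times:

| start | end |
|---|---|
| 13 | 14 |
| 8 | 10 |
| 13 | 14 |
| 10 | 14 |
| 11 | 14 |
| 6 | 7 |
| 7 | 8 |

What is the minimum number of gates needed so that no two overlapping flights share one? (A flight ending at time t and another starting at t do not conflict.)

4

The answer is the maximum number of intervals overlapping at any instant.
starts: [6, 7, 8, 10, 11, 13, 13]
ends:   [7, 8, 10, 14, 14, 14, 14]
s6→1 e7→0 s7→1 e8→0 s8→1 e10→0 s10→1 s11→2 s13→3 s13→4  — peak 4.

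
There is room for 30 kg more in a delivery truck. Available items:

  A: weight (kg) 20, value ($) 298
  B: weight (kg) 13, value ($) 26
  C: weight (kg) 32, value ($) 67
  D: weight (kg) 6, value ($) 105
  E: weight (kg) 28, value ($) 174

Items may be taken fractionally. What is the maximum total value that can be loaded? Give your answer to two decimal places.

Order: D (105/6=17.50) > A (298/20=14.90) > E (174/28=6.21) > C (67/32=2.09) > B (26/13=2.00)
Fill: take D (6 @ 105) → take A (20 @ 298) → take 4/28 of E → 24.86; 30/30 used.
Total value = 427.86

427.86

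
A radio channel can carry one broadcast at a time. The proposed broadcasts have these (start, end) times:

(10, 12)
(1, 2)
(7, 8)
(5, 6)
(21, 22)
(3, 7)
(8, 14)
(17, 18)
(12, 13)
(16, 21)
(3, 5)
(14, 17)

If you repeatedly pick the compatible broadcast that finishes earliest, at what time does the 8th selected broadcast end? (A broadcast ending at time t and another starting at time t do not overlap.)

18

Sort by end time and greedily take each interval whose start is ≥ the last chosen end.
Sorted by end: (1,2)  (3,5)  (5,6)  (3,7)  (7,8)  (10,12)  (12,13)  (8,14)  (14,17)  (17,18)  (16,21)  (21,22)
take (1,2); take (3,5); take (5,6); take (7,8); take (10,12); take (12,13); take (14,17); take (17,18); take (21,22).
Selected: (1,2) (3,5) (5,6) (7,8) (10,12) (12,13) (14,17) (17,18) (21,22)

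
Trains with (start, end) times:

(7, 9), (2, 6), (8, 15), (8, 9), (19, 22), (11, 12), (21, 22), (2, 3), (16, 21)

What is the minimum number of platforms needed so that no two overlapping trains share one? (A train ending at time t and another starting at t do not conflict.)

3

Events (time:±→running): 2:+→1 2:+→2 3:-→1 6:-→0 7:+→1 8:+→2 8:+→3 … peak 3.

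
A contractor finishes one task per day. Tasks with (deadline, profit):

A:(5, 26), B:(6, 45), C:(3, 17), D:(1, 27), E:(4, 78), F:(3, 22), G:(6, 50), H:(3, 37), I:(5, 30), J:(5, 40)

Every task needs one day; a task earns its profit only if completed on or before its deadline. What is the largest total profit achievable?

280

Profit order: E=78 G=50 B=45 J=40 H=37 I=30 D=27 A=26 F=22 C=17
Assign: E→slot 4, G→slot 6, B→slot 5, J→slot 3, H→slot 2, I→slot 1, D skipped, A skipped, F skipped, C skipped.
Slots: [1:I] [2:H] [3:J] [4:E] [5:B] [6:G]
Profit = 30 + 37 + 40 + 78 + 45 + 50 = 280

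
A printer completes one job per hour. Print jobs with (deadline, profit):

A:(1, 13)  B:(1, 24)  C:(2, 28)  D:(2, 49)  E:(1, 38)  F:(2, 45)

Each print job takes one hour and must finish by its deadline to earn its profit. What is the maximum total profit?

94

Profit order: D=49 F=45 E=38 C=28 B=24 A=13
Assign: D→slot 2, F→slot 1, E skipped, C skipped, B skipped, A skipped.
Slots: [1:F] [2:D]
Profit = 45 + 49 = 94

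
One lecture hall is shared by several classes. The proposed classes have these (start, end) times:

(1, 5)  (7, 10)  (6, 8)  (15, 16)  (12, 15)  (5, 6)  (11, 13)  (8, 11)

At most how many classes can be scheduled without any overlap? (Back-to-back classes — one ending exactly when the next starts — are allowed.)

Sorted by end: (1,5)  (5,6)  (6,8)  (7,10)  (8,11)  (11,13)  (12,15)  (15,16)
take (1,5); take (5,6); take (6,8); skip (7,10); take (8,11); take (11,13); take (15,16).
Selected 6 classes.

6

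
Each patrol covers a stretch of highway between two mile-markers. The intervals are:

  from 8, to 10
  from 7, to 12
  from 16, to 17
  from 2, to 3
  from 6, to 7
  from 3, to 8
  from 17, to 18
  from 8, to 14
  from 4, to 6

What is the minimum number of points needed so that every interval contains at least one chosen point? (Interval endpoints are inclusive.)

Sort by right endpoint; whenever an interval is uncovered, place a point at its right end.
Sorted: [2,3] [4,6] [6,7] [3,8] [8,10] [7,12] [8,14] [16,17] [17,18]
{[2,3]} hit by 3; {[4,6],[6,7],[3,8]} hit by 6; {[8,10],[7,12],[8,14]} hit by 10; {[16,17],[17,18]} hit by 17.
Points: 3, 6, 10, 17 (4 total).

4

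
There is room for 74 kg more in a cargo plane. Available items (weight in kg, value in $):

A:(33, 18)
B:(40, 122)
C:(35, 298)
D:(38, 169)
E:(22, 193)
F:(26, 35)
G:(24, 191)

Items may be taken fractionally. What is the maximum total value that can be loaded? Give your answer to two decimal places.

Greedy by value/weight ratio, highest first.
Ratios (sorted): E 8.77, C 8.51, G 7.96, D 4.45, B 3.05, F 1.35, A 0.55
take E (22 @ 193); take C (35 @ 298); take 17/24 of G → 135.29. Capacity used 74/74.
Total value = 626.29

626.29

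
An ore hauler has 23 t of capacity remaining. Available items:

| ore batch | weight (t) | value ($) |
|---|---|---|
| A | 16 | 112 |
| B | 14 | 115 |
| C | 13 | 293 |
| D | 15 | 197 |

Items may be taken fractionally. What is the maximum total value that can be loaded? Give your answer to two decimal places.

Ratios (sorted): C 22.54, D 13.13, B 8.21, A 7.00
take C (13 @ 293); take 10/15 of D → 131.33. Capacity used 23/23.
Total value = 424.33

424.33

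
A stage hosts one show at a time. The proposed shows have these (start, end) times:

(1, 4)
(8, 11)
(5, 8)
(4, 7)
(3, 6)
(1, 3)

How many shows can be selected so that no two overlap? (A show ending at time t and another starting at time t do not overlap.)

3

Greedy by earliest finish: after sorting by end time, pick each interval compatible with the last pick.
Sorted by end: (1,3)  (1,4)  (3,6)  (4,7)  (5,8)  (8,11)
take (1,3); take (3,6); skip (5,8); take (8,11).
Selected 3 shows.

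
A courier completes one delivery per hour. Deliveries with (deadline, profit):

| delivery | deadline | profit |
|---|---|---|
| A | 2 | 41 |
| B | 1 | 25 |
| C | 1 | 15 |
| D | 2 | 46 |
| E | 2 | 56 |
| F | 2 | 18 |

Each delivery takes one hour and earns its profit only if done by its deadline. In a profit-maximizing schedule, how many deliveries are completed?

2

Sort by profit descending; place each in the latest free slot ≤ its deadline.
Profit order: E=56 D=46 A=41 B=25 F=18 C=15
Assign: E→slot 2, D→slot 1, A skipped, B skipped, F skipped, C skipped.
Slots: [1:D] [2:E]
2 of 6 scheduled.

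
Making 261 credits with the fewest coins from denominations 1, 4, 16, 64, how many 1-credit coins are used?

1

Greedy: take as many of the largest coin as possible, then repeat with the remainder.
261 − 4×64→5 − 1×4→1 − 1×1→0
Count of 1: 1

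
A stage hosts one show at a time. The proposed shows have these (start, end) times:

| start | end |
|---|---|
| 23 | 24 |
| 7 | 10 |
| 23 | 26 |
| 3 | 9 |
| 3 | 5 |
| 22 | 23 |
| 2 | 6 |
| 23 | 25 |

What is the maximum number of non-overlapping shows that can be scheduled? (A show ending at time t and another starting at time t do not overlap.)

4

Order by finish time; keep every interval that doesn't clash with the previous kept one.
By end time: (3,5), (2,6), (3,9), (7,10), (22,23), (23,24), (23,25), (23,26).
Pick (3,5); next start ≥ 5 → (7,10); next start ≥ 10 → (22,23); next start ≥ 23 → (23,24).
Selected 4 shows.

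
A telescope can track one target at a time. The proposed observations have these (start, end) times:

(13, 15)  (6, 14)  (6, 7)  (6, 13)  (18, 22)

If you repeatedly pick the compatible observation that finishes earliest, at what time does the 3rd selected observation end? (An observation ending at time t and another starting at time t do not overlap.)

Sort by end time and greedily take each interval whose start is ≥ the last chosen end.
Sorted by end: (6,7)  (6,13)  (6,14)  (13,15)  (18,22)
take (6,7); take (13,15); take (18,22).
Selected: (6,7) (13,15) (18,22)

22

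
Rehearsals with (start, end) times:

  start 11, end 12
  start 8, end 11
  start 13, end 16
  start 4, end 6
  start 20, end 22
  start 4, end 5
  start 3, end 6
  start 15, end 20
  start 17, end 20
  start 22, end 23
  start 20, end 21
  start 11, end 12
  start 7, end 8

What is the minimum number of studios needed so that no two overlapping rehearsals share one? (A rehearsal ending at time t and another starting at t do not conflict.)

3

Count concurrent intervals with a sweep; the peak is the room count.
Events (time:±→running): 3:+→1 4:+→2 4:+→3 … peak 3.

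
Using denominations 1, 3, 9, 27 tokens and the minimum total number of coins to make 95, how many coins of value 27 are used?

Greedy: take as many of the largest coin as possible, then repeat with the remainder.
95 = 3×27 + 1×9 + 1×3 + 2×1
Count of 27: 3

3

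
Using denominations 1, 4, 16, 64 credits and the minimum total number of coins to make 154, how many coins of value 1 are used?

Use the largest denomination that fits, subtract, and repeat.
154 = 2×64 + 1×16 + 2×4 + 2×1
Count of 1: 2

2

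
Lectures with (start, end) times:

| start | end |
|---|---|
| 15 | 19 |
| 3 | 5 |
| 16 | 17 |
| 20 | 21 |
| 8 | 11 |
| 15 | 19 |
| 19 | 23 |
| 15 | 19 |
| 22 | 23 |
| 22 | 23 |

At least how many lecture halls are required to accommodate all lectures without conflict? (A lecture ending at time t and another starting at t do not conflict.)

The answer is the maximum number of intervals overlapping at any instant.
starts: [3, 8, 15, 15, 15, 16, 19, 20, 22, 22]
ends:   [5, 11, 17, 19, 19, 19, 21, 23, 23, 23]
s3→1 e5→0 s8→1 e11→0 s15→1 s15→2 s15→3 s16→4  — peak 4.

4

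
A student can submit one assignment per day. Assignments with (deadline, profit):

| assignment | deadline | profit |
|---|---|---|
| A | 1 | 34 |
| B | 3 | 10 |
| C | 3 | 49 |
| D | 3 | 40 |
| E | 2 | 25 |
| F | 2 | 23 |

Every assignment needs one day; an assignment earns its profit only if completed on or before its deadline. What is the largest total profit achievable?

123

Sort by profit descending; place each in the latest free slot ≤ its deadline.
By profit: C(d3,49), D(d3,40), A(d1,34), E(d2,25), F(d2,23), B(d3,10)
C→slot 3; D→slot 2; A→slot 1; E skipped; F skipped; B skipped.
Profit = 34 + 40 + 49 = 123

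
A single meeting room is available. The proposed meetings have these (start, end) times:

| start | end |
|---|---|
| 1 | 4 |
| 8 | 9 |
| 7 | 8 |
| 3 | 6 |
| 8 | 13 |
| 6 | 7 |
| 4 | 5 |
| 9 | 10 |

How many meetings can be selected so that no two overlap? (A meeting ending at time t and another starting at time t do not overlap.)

Sorted by end: (1,4)  (4,5)  (3,6)  (6,7)  (7,8)  (8,9)  (9,10)  (8,13)
take (1,4); take (4,5); skip (3,6); take (6,7); take (7,8); take (8,9); take (9,10).
Selected 6 meetings.

6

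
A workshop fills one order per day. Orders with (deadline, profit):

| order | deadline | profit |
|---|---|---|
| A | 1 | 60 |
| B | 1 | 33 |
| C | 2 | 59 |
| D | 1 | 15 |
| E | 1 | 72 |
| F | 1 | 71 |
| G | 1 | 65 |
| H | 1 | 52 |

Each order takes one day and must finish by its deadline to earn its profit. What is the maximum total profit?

131

By profit: E(d1,72), F(d1,71), G(d1,65), A(d1,60), C(d2,59), H(d1,52), B(d1,33), D(d1,15)
E→slot 1; F skipped; G skipped; A skipped; C→slot 2; H skipped; B skipped; D skipped.
Profit = 72 + 59 = 131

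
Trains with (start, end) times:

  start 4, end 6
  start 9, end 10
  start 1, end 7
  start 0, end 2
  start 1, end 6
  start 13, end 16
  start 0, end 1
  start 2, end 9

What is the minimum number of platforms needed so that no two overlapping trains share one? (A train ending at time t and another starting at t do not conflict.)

Count concurrent intervals with a sweep; the peak is the room count.
Events (time:±→running): 0:+→1 0:+→2 1:-→1 1:+→2 1:+→3 2:-→2 2:+→3 4:+→4 … peak 4.

4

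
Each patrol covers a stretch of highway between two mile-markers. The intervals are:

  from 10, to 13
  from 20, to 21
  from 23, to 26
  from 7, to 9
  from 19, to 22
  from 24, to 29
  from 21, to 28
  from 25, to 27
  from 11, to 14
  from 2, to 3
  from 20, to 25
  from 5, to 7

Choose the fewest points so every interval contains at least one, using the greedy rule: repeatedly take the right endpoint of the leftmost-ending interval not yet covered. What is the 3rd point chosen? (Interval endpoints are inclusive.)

By right end: [2,3]  [5,7]  [7,9]  [10,13]  [11,14]  [20,21]  [19,22]  [20,25]  [23,26]  [25,27]  [21,28]  [24,29]
[2,3] uncovered → point at 3; [5,7] uncovered → point at 7; [10,13] uncovered → point at 13; [20,21] uncovered → point at 21; [23,26] uncovered → point at 26.
Points: 3, 7, 13, 21, 26 (5 total).

13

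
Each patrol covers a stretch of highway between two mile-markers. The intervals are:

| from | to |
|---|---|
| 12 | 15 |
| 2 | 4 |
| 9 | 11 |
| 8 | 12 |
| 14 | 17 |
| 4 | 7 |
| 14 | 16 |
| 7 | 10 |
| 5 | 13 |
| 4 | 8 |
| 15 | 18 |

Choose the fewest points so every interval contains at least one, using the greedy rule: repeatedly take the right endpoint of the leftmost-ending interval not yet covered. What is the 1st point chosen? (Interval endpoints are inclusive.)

Process intervals by earliest right end; each time one isn't hit yet, stab at its right endpoint.
By right end: [2,4]  [4,7]  [4,8]  [7,10]  [9,11]  [8,12]  [5,13]  [12,15]  [14,16]  [14,17]  [15,18]
[2,4] uncovered → point at 4; [7,10] uncovered → point at 10; [12,15] uncovered → point at 15.
Points: 4, 10, 15 (3 total).

4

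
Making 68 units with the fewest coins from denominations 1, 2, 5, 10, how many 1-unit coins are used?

1

Greedy: take as many of the largest coin as possible, then repeat with the remainder.
68 − 6×10→8 − 1×5→3 − 1×2→1 − 1×1→0
Count of 1: 1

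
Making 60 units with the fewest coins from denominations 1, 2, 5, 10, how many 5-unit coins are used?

Greedy: take as many of the largest coin as possible, then repeat with the remainder.
60 = 6×10
Count of 5: 0

0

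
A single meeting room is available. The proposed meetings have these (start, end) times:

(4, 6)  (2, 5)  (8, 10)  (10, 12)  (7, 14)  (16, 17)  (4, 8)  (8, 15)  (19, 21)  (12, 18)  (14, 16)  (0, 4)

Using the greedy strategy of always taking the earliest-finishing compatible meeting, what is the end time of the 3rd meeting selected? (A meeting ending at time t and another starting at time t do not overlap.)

By end time: (0,4), (2,5), (4,6), (4,8), (8,10), (10,12), (7,14), (8,15), (14,16), (16,17), (12,18), (19,21).
Pick (0,4); next start ≥ 4 → (4,6); next start ≥ 6 → (8,10); next start ≥ 10 → (10,12); next start ≥ 12 → (14,16); next start ≥ 16 → (16,17); next start ≥ 17 → (19,21).
Selected: (0,4) (4,6) (8,10) (10,12) (14,16) (16,17) (19,21)

10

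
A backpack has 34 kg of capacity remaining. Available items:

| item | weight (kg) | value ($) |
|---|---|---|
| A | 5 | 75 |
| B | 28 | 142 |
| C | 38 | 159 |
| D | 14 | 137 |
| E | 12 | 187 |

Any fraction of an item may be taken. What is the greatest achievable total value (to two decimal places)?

Greedy by value/weight ratio, highest first.
Ratios (sorted): E 15.58, A 15.00, D 9.79, B 5.07, C 4.18
take E (12 @ 187); take A (5 @ 75); take D (14 @ 137); take 3/28 of B → 15.21. Capacity used 34/34.
Total value = 414.21

414.21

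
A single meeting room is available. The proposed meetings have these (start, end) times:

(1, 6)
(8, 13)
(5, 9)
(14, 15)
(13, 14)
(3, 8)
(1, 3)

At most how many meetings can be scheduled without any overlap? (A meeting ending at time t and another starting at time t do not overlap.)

5

By end time: (1,3), (1,6), (3,8), (5,9), (8,13), (13,14), (14,15).
Pick (1,3); next start ≥ 3 → (3,8); next start ≥ 8 → (8,13); next start ≥ 13 → (13,14); next start ≥ 14 → (14,15).
Selected 5 meetings.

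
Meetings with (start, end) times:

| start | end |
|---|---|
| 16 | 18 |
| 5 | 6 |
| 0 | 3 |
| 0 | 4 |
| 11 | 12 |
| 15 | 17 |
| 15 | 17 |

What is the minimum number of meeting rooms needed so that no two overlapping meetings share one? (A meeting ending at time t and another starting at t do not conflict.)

Count concurrent intervals with a sweep; the peak is the room count.
Events (time:±→running): 0:+→1 0:+→2 3:-→1 4:-→0 5:+→1 6:-→0 11:+→1 12:-→0 15:+→1 15:+→2 16:+→3 … peak 3.

3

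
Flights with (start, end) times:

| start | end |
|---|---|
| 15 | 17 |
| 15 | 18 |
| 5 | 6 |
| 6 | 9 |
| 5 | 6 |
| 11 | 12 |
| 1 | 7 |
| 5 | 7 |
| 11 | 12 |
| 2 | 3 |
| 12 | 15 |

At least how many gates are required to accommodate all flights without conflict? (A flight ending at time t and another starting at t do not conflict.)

Count concurrent intervals with a sweep; the peak is the room count.
Events (time:±→running): 1:+→1 2:+→2 3:-→1 5:+→2 5:+→3 5:+→4 … peak 4.

4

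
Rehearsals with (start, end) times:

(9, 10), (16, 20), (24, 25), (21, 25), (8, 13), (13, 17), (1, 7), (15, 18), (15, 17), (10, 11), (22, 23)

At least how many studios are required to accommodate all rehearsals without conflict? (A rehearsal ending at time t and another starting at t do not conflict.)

The answer is the maximum number of intervals overlapping at any instant.
starts: [1, 8, 9, 10, 13, 15, 15, 16, 21, 22, 24]
ends:   [7, 10, 11, 13, 17, 17, 18, 20, 23, 25, 25]
s1→1 e7→0 s8→1 s9→2 e10→1 s10→2 e11→1 e13→0 s13→1 s15→2 s15→3 s16→4  — peak 4.

4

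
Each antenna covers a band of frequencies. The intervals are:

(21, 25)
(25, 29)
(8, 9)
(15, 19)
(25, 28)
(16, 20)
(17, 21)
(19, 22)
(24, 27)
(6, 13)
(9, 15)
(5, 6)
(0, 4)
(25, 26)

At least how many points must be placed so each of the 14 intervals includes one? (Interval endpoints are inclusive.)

5

Sort by right endpoint; whenever an interval is uncovered, place a point at its right end.
Sorted: [0,4] [5,6] [8,9] [6,13] [9,15] [15,19] [16,20] [17,21] [19,22] [21,25] [25,26] [24,27] [25,28] [25,29]
{[0,4]} hit by 4; {[5,6]} hit by 6; {[8,9],[6,13],[9,15]} hit by 9; {[15,19],[16,20],[17,21],[19,22]} hit by 19; {[21,25],[25,26],[24,27],[25,28],[25,29]} hit by 25.
Points: 4, 6, 9, 19, 25 (5 total).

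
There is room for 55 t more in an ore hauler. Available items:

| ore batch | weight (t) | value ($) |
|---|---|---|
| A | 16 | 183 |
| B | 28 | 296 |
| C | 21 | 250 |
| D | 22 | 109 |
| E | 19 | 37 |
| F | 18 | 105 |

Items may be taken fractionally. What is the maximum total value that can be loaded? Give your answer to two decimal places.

623.29

Greedy by value/weight ratio, highest first.
Order: C (250/21=11.90) > A (183/16=11.44) > B (296/28=10.57) > F (105/18=5.83) > D (109/22=4.95) > E (37/19=1.95)
Fill: take C (21 @ 250) → take A (16 @ 183) → take 18/28 of B → 190.29; 55/55 used.
Total value = 623.29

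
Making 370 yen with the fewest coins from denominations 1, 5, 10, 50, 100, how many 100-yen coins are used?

3

370 − 3×100→70 − 1×50→20 − 2×10→0
Count of 100: 3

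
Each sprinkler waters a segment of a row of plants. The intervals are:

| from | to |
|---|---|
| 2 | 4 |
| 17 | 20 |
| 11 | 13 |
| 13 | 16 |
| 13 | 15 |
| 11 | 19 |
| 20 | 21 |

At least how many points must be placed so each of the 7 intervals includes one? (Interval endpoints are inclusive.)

Process intervals by earliest right end; each time one isn't hit yet, stab at its right endpoint.
Sorted: [2,4] [11,13] [13,15] [13,16] [11,19] [17,20] [20,21]
{[2,4]} hit by 4; {[11,13],[13,15],[13,16],[11,19]} hit by 13; {[17,20],[20,21]} hit by 20.
Points: 4, 13, 20 (3 total).

3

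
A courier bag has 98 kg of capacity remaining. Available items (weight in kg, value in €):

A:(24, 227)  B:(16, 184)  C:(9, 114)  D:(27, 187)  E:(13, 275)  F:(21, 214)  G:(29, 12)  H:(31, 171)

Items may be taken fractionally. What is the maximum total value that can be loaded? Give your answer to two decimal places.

1117.89

Ratios (sorted): E 21.15, C 12.67, B 11.50, F 10.19, A 9.46, D 6.93, H 5.52, G 0.41
take E (13 @ 275); take C (9 @ 114); take B (16 @ 184); take F (21 @ 214); take A (24 @ 227); take 15/27 of D → 103.89. Capacity used 98/98.
Total value = 1117.89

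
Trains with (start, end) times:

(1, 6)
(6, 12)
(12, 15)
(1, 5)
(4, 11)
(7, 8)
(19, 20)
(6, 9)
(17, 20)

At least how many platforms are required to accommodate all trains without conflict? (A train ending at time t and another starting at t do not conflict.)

Events (time:±→running): 1:+→1 1:+→2 4:+→3 5:-→2 6:-→1 6:+→2 6:+→3 7:+→4 … peak 4.

4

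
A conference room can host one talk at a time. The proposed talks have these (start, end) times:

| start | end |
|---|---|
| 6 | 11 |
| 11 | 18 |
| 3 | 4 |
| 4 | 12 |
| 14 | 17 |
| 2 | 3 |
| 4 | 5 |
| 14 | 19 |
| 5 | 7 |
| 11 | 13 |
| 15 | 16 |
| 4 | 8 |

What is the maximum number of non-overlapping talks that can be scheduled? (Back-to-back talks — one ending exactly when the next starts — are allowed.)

Sorted by end: (2,3)  (3,4)  (4,5)  (5,7)  (4,8)  (6,11)  (4,12)  (11,13)  (15,16)  (14,17)  (11,18)  (14,19)
take (2,3); take (3,4); take (4,5); take (5,7); take (11,13); take (15,16); skip (14,17).
Selected 6 talks.

6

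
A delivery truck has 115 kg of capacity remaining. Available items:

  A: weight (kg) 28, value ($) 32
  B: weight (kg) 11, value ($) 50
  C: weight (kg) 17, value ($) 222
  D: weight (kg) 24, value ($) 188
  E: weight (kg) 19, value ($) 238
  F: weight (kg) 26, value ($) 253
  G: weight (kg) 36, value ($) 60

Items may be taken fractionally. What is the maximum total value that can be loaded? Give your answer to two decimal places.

Ratios (sorted): C 13.06, E 12.53, F 9.73, D 7.83, B 4.55, G 1.67, A 1.14
take C (17 @ 222); take E (19 @ 238); take F (26 @ 253); take D (24 @ 188); take B (11 @ 50); take 18/36 of G → 30.00. Capacity used 115/115.
Total value = 981.00

981.00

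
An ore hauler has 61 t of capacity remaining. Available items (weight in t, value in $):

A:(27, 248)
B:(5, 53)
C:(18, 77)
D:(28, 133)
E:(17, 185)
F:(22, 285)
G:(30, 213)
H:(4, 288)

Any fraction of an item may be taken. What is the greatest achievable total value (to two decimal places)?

930.41

Greedy by value/weight ratio, highest first.
Order: H (288/4=72.00) > F (285/22=12.95) > E (185/17=10.88) > B (53/5=10.60) > A (248/27=9.19) > G (213/30=7.10) > D (133/28=4.75) > C (77/18=4.28)
Fill: take H (4 @ 288) → take F (22 @ 285) → take E (17 @ 185) → take B (5 @ 53) → take 13/27 of A → 119.41; 61/61 used.
Total value = 930.41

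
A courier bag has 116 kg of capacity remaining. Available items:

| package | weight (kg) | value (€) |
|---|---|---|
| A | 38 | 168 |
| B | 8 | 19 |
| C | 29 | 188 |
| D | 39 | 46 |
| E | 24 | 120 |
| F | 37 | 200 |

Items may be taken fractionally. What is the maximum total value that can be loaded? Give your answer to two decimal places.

622.95

Order: C (188/29=6.48) > F (200/37=5.41) > E (120/24=5.00) > A (168/38=4.42) > B (19/8=2.38) > D (46/39=1.18)
Fill: take C (29 @ 188) → take F (37 @ 200) → take E (24 @ 120) → take 26/38 of A → 114.95; 116/116 used.
Total value = 622.95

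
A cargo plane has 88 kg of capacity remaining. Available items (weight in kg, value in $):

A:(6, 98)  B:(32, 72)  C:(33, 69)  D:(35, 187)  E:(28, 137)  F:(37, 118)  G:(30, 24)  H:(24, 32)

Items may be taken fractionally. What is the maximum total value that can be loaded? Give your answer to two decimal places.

482.59

Ratios (sorted): A 16.33, D 5.34, E 4.89, F 3.19, B 2.25, C 2.09, H 1.33, G 0.80
take A (6 @ 98); take D (35 @ 187); take E (28 @ 137); take 19/37 of F → 60.59. Capacity used 88/88.
Total value = 482.59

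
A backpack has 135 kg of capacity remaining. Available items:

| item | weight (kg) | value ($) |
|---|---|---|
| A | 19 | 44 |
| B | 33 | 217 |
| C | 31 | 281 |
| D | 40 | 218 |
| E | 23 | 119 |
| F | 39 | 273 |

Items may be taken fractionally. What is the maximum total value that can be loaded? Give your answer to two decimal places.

Sort by value per unit weight and fill in that order.
Ratios (sorted): C 9.06, F 7.00, B 6.58, D 5.45, E 5.17, A 2.32
take C (31 @ 281); take F (39 @ 273); take B (33 @ 217); take 32/40 of D → 174.40. Capacity used 135/135.
Total value = 945.40

945.40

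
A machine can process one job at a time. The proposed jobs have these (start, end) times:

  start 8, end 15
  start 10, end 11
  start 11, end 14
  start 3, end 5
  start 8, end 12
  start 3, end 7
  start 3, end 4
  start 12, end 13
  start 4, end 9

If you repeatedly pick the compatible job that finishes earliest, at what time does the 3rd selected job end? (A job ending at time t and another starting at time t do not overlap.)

11

Sorted by end: (3,4)  (3,5)  (3,7)  (4,9)  (10,11)  (8,12)  (12,13)  (11,14)  (8,15)
take (3,4); skip (3,5); take (4,9); take (10,11); skip (8,12); take (12,13); skip (11,14).
Selected: (3,4) (4,9) (10,11) (12,13)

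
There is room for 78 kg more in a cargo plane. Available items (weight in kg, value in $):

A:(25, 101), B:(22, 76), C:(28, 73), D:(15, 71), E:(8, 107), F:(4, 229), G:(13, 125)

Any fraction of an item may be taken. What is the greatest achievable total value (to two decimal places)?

Order: F (229/4=57.25) > E (107/8=13.38) > G (125/13=9.62) > D (71/15=4.73) > A (101/25=4.04) > B (76/22=3.45) > C (73/28=2.61)
Fill: take F (4 @ 229) → take E (8 @ 107) → take G (13 @ 125) → take D (15 @ 71) → take A (25 @ 101) → take 13/22 of B → 44.91; 78/78 used.
Total value = 677.91

677.91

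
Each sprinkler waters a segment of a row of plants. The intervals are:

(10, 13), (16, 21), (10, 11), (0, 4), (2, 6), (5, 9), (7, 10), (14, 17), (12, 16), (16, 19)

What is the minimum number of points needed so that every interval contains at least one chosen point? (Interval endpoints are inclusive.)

4

Process intervals by earliest right end; each time one isn't hit yet, stab at its right endpoint.
Sorted: [0,4] [2,6] [5,9] [7,10] [10,11] [10,13] [12,16] [14,17] [16,19] [16,21]
{[0,4],[2,6]} hit by 4; {[5,9],[7,10]} hit by 9; {[10,11],[10,13]} hit by 11; {[12,16],[14,17],[16,19],[16,21]} hit by 16.
Points: 4, 9, 11, 16 (4 total).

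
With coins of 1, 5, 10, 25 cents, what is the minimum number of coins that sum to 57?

5

Use the largest denomination that fits, subtract, and repeat.
57 − 2×25→7 − 1×5→2 − 2×1→0
Total coins = 2 + 1 + 2 = 5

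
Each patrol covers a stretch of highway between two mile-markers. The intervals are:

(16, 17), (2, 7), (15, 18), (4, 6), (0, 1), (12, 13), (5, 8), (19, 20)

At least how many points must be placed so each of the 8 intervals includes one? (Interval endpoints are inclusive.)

5

Process intervals by earliest right end; each time one isn't hit yet, stab at its right endpoint.
By right end: [0,1]  [4,6]  [2,7]  [5,8]  [12,13]  [16,17]  [15,18]  [19,20]
[0,1] uncovered → point at 1; [4,6] uncovered → point at 6; [12,13] uncovered → point at 13; [16,17] uncovered → point at 17; [19,20] uncovered → point at 20.
Points: 1, 6, 13, 17, 20 (5 total).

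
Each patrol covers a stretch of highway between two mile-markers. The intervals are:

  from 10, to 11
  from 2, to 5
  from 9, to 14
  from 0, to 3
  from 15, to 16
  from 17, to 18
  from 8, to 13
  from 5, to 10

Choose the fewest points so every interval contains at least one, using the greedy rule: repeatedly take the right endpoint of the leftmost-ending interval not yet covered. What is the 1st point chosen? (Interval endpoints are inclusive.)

3

Sorted: [0,3] [2,5] [5,10] [10,11] [8,13] [9,14] [15,16] [17,18]
{[0,3],[2,5]} hit by 3; {[5,10],[10,11],[8,13],[9,14]} hit by 10; {[15,16]} hit by 16; {[17,18]} hit by 18.
Points: 3, 10, 16, 18 (4 total).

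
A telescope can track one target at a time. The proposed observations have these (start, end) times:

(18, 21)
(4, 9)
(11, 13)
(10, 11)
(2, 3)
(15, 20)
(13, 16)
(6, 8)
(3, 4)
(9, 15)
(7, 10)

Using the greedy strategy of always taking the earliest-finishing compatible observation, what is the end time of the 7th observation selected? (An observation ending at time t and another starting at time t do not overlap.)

21

Greedy by earliest finish: after sorting by end time, pick each interval compatible with the last pick.
By end time: (2,3), (3,4), (6,8), (4,9), (7,10), (10,11), (11,13), (9,15), (13,16), (15,20), (18,21).
Pick (2,3); next start ≥ 3 → (3,4); next start ≥ 4 → (6,8); next start ≥ 8 → (10,11); next start ≥ 11 → (11,13); next start ≥ 13 → (13,16); next start ≥ 16 → (18,21).
Selected: (2,3) (3,4) (6,8) (10,11) (11,13) (13,16) (18,21)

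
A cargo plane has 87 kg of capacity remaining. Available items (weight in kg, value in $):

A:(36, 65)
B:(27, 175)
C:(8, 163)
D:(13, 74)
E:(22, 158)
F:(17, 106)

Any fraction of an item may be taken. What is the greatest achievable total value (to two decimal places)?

676.00

Sort by value per unit weight and fill in that order.
Ratios (sorted): C 20.38, E 7.18, B 6.48, F 6.24, D 5.69, A 1.81
take C (8 @ 163); take E (22 @ 158); take B (27 @ 175); take F (17 @ 106); take D (13 @ 74). Capacity used 87/87.
Total value = 676.00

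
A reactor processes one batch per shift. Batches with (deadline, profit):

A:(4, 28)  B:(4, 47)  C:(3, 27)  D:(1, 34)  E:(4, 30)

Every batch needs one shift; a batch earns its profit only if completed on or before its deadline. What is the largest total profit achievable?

Take jobs in profit order; each goes to the latest open slot no later than its deadline.
By profit: B(d4,47), D(d1,34), E(d4,30), A(d4,28), C(d3,27)
B→slot 4; D→slot 1; E→slot 3; A→slot 2; C skipped.
Profit = 34 + 28 + 30 + 47 = 139

139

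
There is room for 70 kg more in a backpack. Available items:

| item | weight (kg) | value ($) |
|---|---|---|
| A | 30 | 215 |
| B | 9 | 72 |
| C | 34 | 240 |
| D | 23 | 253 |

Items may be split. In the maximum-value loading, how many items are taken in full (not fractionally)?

Order: D (253/23=11.00) > B (72/9=8.00) > A (215/30=7.17) > C (240/34=7.06)
Fill: take D (23 @ 253) → take B (9 @ 72) → take A (30 @ 215) → take 8/34 of C → 56.47; 70/70 used.
3 item(s) taken whole; one partial (take 8/34 of C).

3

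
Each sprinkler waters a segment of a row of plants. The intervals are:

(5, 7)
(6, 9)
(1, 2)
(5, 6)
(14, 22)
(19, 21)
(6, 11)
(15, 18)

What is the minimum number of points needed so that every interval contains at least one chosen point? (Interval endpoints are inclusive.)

4

Sorted: [1,2] [5,6] [5,7] [6,9] [6,11] [15,18] [19,21] [14,22]
{[1,2]} hit by 2; {[5,6],[5,7],[6,9],[6,11]} hit by 6; {[15,18]} hit by 18; {[19,21],[14,22]} hit by 21.
Points: 2, 6, 18, 21 (4 total).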